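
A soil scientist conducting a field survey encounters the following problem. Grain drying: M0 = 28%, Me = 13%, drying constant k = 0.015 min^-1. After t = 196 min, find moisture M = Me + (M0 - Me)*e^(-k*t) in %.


M = Me + (M0 - Me) * e^(-k*t)
  = 13 + (28 - 13) * e^(-0.015*196)
  = 13 + 15 * e^(-2.940)
  = 13 + 15 * 0.05287
  = 13 + 0.7930
  = 13.79%


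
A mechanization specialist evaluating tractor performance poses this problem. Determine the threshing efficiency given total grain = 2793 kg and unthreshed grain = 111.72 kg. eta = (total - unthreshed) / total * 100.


eta = (total - unthreshed) / total * 100
    = (2793 - 111.72) / 2793 * 100
    = 2681.28 / 2793 * 100
    = 96%


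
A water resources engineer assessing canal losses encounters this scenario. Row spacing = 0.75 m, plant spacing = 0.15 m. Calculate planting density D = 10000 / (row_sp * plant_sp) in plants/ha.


D = 10000 / (row_sp * plant_sp)
  = 10000 / (0.75 * 0.15)
  = 10000 / 0.1125
  = 88888.89 plants/ha


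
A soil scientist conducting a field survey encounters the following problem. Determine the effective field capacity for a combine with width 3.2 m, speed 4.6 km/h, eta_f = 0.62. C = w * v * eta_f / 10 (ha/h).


C = w * v * eta_f / 10
  = 3.2 * 4.6 * 0.62 / 10
  = 9.13 / 10
  = 0.91 ha/h


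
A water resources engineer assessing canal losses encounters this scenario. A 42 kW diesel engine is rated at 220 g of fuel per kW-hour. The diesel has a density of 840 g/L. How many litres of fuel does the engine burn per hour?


FC = P * BSFC / rho_fuel
   = 42 * 220 / 840
   = 9240 / 840
   = 11 L/h


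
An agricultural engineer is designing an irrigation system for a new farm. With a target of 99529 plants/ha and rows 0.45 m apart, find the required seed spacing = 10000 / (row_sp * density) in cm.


spacing = 10000 / (row_sp * density)
        = 10000 / (0.45 * 99529)
        = 10000 / 44788.05
        = 0.22327 m = 22.33 cm


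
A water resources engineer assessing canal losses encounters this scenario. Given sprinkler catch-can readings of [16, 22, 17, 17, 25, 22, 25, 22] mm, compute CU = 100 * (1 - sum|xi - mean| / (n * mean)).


xbar = 166 / 8 = 20.750
sum|xi - xbar| = 24.500
CU = 100 * (1 - 24.500 / (8 * 20.750))
   = 100 * (1 - 0.1476)
   = 85.24%


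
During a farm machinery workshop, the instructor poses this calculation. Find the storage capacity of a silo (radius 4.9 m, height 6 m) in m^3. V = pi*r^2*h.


V = pi * r^2 * h
  = pi * 4.9^2 * 6
  = pi * 24.01 * 6
  = 452.58 m^3


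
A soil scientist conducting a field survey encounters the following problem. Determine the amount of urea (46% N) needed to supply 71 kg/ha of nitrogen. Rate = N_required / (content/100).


Rate = N_required / (N_content / 100)
     = 71 / (46 / 100)
     = 71 / 0.46
     = 154.35 kg/ha


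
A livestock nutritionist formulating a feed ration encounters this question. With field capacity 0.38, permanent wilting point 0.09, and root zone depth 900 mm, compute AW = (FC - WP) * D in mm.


AW = (FC - WP) * D
   = (0.38 - 0.09) * 900
   = 0.29 * 900
   = 261 mm


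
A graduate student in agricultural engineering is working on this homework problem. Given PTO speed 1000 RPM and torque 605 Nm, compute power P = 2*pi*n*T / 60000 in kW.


P = 2*pi*n*T / 60000
  = 2*pi * 1000 * 605 / 60000
  = 3801327.11 / 60000
  = 63.36 kW


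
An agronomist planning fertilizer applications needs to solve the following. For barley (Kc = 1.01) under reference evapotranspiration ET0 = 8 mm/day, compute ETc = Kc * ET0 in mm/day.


ETc = Kc * ET0
    = 1.01 * 8
    = 8.08 mm/day


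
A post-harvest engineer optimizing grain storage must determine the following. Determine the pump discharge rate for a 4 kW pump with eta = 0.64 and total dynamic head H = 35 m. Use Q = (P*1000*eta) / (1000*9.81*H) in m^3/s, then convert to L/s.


Q = (P * 1000 * eta) / (rho * g * H)
  = (4 * 1000 * 0.64) / (1000 * 9.81 * 35)
  = 2560 / 343350
  = 0.00746 m^3/s = 7.46 L/s


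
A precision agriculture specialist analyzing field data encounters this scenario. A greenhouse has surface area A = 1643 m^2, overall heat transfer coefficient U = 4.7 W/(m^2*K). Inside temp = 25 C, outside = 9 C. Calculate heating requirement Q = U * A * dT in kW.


dT = 25 - (9) = 16 K
Q = U * A * dT
  = 4.7 * 1643 * 16
  = 123553.60 W = 123.55 kW


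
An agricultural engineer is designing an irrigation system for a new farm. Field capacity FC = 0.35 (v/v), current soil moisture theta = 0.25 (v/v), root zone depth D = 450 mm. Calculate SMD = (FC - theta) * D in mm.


SMD = (FC - theta) * D
    = (0.35 - 0.25) * 450
    = 0.100 * 450
    = 45 mm


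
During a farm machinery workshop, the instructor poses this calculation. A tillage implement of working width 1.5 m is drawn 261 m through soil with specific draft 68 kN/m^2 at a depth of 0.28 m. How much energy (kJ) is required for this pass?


E = k * d * w * L
  = 68 * 0.28 * 1.5 * 261
  = 7454.16 kJ


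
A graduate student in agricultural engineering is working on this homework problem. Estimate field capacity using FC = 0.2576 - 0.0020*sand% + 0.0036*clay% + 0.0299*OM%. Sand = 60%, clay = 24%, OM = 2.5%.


FC = 0.2576 - 0.0020*60 + 0.0036*24 + 0.0299*2.5
   = 0.2576 - 0.1200 + 0.0864 + 0.0748
   = 0.2988


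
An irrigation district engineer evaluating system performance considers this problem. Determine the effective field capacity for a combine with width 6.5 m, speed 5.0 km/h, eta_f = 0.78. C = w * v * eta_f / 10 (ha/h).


C = w * v * eta_f / 10
  = 6.5 * 5.0 * 0.78 / 10
  = 25.35 / 10
  = 2.54 ha/h


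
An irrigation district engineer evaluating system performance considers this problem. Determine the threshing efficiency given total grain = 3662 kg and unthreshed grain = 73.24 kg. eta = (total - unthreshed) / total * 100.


eta = (total - unthreshed) / total * 100
    = (3662 - 73.24) / 3662 * 100
    = 3588.76 / 3662 * 100
    = 98%


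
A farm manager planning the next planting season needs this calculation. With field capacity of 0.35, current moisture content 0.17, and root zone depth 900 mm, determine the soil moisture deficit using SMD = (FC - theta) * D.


SMD = (FC - theta) * D
    = (0.35 - 0.17) * 900
    = 0.180 * 900
    = 162 mm


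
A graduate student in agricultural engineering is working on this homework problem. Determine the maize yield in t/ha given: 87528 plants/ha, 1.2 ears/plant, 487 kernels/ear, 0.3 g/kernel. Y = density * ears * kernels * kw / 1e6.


Y = density * ears * kernels * kw
  = 87528 * 1.2 * 487 * 0.3 g/ha
  = 15345408.96 g/ha
  = 15345.41 kg/ha = 15.35 t/ha


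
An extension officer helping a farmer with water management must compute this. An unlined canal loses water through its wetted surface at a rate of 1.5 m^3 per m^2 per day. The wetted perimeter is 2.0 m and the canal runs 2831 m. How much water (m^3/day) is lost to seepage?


S = C * P * L
  = 1.5 * 2.0 * 2831
  = 8493 m^3/day


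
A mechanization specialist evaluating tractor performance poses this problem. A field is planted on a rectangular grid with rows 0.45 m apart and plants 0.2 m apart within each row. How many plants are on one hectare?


D = 10000 / (row_sp * plant_sp)
  = 10000 / (0.45 * 0.2)
  = 10000 / 0.0900
  = 111111.11 plants/ha


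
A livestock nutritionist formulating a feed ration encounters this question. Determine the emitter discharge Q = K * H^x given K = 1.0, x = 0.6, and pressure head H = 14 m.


Q = K * H^x
  = 1.0 * 14^0.6
  = 1.0 * 4.8717
  = 4.87 L/h


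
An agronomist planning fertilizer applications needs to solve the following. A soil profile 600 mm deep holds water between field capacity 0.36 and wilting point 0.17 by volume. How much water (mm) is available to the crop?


AW = (FC - WP) * D
   = (0.36 - 0.17) * 600
   = 0.19 * 600
   = 114 mm


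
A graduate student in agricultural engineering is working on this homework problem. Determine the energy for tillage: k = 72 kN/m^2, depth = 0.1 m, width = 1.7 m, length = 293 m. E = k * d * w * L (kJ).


E = k * d * w * L
  = 72 * 0.1 * 1.7 * 293
  = 3586.32 kJ


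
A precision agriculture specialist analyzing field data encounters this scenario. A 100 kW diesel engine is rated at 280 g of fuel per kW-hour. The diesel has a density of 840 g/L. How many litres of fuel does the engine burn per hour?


FC = P * BSFC / rho_fuel
   = 100 * 280 / 840
   = 28000 / 840
   = 33.33 L/h


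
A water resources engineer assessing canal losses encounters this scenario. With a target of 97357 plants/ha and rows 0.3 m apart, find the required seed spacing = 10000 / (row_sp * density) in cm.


spacing = 10000 / (row_sp * density)
        = 10000 / (0.3 * 97357)
        = 10000 / 29207.10
        = 0.34238 m = 34.24 cm


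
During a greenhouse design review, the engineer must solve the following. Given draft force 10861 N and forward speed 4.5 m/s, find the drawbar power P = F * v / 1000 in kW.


P = F * v / 1000
  = 10861 * 4.5 / 1000
  = 48874.50 / 1000
  = 48.87 kW


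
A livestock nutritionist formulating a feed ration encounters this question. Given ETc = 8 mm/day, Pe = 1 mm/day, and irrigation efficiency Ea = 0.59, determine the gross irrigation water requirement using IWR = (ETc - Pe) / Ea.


IWR = (ETc - Pe) / Ea
    = (8 - 1) / 0.59
    = 7 / 0.59
    = 11.86 mm/day


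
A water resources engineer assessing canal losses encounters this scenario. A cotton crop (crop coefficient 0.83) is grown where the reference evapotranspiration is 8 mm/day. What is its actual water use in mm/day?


ETc = Kc * ET0
    = 0.83 * 8
    = 6.64 mm/day


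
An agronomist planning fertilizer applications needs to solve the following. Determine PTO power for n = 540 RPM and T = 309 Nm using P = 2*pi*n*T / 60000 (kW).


P = 2*pi*n*T / 60000
  = 2*pi * 540 * 309 / 60000
  = 1048412.30 / 60000
  = 17.47 kW


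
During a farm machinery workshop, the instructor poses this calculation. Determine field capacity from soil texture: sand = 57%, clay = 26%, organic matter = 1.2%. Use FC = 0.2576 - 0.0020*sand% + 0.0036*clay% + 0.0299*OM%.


FC = 0.2576 - 0.0020*57 + 0.0036*26 + 0.0299*1.2
   = 0.2576 - 0.1140 + 0.0936 + 0.0359
   = 0.2731


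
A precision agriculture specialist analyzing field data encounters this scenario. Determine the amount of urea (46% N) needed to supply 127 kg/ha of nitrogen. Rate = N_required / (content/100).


Rate = N_required / (N_content / 100)
     = 127 / (46 / 100)
     = 127 / 0.46
     = 276.09 kg/ha


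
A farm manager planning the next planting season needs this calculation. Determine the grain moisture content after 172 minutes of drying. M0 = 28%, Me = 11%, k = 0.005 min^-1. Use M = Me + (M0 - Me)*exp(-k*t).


M = Me + (M0 - Me) * e^(-k*t)
  = 11 + (28 - 11) * e^(-0.005*172)
  = 11 + 17 * e^(-0.860)
  = 11 + 17 * 0.42316
  = 11 + 7.1938
  = 18.19%


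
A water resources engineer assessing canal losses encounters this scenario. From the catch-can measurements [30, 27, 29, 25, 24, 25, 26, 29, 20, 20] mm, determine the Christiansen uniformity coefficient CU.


xbar = 255 / 10 = 25.500
sum|xi - xbar| = 27
CU = 100 * (1 - 27 / (10 * 25.500))
   = 100 * (1 - 0.1059)
   = 89.41%


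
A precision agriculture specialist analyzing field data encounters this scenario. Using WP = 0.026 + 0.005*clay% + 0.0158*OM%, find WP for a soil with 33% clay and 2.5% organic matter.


WP = 0.026 + 0.005*33 + 0.0158*2.5
   = 0.026 + 0.1650 + 0.0395
   = 0.2305


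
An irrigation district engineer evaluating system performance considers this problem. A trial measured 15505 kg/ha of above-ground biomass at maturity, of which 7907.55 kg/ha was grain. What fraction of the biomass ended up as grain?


HI = grain_yield / biomass
   = 7907.55 / 15505
   = 0.51


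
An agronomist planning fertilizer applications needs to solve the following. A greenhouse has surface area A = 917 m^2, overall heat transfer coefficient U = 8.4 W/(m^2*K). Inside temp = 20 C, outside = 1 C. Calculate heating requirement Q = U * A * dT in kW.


dT = 20 - (1) = 19 K
Q = U * A * dT
  = 8.4 * 917 * 19
  = 146353.20 W = 146.35 kW


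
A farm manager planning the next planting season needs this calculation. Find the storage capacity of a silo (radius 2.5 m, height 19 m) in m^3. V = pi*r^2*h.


V = pi * r^2 * h
  = pi * 2.5^2 * 19
  = pi * 6.25 * 19
  = 373.06 m^3


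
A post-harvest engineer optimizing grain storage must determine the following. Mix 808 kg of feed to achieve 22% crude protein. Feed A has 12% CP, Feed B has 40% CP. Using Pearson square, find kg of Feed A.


parts_A = CP_b - target = 40 - 22 = 18
parts_B = target - CP_a = 22 - 12 = 10
total_parts = 18 + 10 = 28
Feed A = 808 * 18 / 28 = 519.43 kg
Feed B = 808 * 10 / 28 = 288.57 kg

519.43 kg


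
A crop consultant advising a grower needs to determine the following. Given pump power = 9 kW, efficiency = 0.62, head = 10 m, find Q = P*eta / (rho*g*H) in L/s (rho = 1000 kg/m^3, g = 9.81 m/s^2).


Q = (P * 1000 * eta) / (rho * g * H)
  = (9 * 1000 * 0.62) / (1000 * 9.81 * 10)
  = 5580 / 98100
  = 0.05688 m^3/s = 56.88 L/s


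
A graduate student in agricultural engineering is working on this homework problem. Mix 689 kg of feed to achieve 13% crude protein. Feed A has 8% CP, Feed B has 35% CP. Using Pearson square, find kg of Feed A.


parts_A = CP_b - target = 35 - 13 = 22
parts_B = target - CP_a = 13 - 8 = 5
total_parts = 22 + 5 = 27
Feed A = 689 * 22 / 27 = 561.41 kg
Feed B = 689 * 5 / 27 = 127.59 kg

561.41 kg


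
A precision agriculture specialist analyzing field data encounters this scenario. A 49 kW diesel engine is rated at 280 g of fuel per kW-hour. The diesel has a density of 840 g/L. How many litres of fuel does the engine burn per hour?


FC = P * BSFC / rho_fuel
   = 49 * 280 / 840
   = 13720 / 840
   = 16.33 L/h


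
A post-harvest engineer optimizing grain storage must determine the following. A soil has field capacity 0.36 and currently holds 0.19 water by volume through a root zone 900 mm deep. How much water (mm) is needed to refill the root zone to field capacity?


SMD = (FC - theta) * D
    = (0.36 - 0.19) * 900
    = 0.170 * 900
    = 153 mm


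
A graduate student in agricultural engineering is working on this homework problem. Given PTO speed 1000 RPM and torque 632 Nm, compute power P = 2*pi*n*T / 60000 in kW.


P = 2*pi*n*T / 60000
  = 2*pi * 1000 * 632 / 60000
  = 3970973.11 / 60000
  = 66.18 kW


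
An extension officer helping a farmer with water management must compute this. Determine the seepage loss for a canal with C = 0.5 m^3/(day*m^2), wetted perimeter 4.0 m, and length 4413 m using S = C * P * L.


S = C * P * L
  = 0.5 * 4.0 * 4413
  = 8826 m^3/day


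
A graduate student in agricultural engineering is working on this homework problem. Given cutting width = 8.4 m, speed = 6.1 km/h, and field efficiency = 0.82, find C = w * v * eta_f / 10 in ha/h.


C = w * v * eta_f / 10
  = 8.4 * 6.1 * 0.82 / 10
  = 42.02 / 10
  = 4.20 ha/h


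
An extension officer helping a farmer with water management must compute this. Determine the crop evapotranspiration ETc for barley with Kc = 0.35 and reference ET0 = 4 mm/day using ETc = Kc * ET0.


ETc = Kc * ET0
    = 0.35 * 4
    = 1.40 mm/day


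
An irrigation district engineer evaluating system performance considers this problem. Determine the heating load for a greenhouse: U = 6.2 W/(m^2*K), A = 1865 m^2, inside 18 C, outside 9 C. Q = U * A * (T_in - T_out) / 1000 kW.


dT = 18 - (9) = 9 K
Q = U * A * dT
  = 6.2 * 1865 * 9
  = 104067 W = 104.07 kW


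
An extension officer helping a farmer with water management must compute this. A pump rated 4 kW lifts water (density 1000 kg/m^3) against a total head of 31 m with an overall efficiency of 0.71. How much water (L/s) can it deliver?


Q = (P * 1000 * eta) / (rho * g * H)
  = (4 * 1000 * 0.71) / (1000 * 9.81 * 31)
  = 2840 / 304110
  = 0.00934 m^3/s = 9.34 L/s


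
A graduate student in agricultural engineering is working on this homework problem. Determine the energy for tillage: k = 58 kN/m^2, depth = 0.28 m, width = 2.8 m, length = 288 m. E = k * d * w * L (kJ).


E = k * d * w * L
  = 58 * 0.28 * 2.8 * 288
  = 13095.94 kJ


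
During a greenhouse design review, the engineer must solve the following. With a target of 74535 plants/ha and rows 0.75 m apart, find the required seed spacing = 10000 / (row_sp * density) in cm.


spacing = 10000 / (row_sp * density)
        = 10000 / (0.75 * 74535)
        = 10000 / 55901.25
        = 0.17889 m = 17.89 cm


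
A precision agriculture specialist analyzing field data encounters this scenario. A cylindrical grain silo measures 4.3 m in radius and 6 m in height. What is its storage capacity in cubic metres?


V = pi * r^2 * h
  = pi * 4.3^2 * 6
  = pi * 18.49 * 6
  = 348.53 m^3


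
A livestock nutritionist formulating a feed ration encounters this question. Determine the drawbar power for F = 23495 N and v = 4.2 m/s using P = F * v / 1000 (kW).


P = F * v / 1000
  = 23495 * 4.2 / 1000
  = 98679 / 1000
  = 98.68 kW


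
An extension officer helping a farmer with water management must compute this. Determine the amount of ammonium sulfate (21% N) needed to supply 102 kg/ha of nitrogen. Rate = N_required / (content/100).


Rate = N_required / (N_content / 100)
     = 102 / (21 / 100)
     = 102 / 0.21
     = 485.71 kg/ha


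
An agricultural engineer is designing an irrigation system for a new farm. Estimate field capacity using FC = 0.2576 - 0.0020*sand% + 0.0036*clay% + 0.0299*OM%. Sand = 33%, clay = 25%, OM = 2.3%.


FC = 0.2576 - 0.0020*33 + 0.0036*25 + 0.0299*2.3
   = 0.2576 - 0.0660 + 0.0900 + 0.0688
   = 0.3504


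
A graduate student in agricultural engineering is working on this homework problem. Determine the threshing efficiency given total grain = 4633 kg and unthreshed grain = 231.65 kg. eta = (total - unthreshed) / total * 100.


eta = (total - unthreshed) / total * 100
    = (4633 - 231.65) / 4633 * 100
    = 4401.35 / 4633 * 100
    = 95%


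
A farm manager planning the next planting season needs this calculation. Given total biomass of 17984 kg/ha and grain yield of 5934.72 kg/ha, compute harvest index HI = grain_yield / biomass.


HI = grain_yield / biomass
   = 5934.72 / 17984
   = 0.33


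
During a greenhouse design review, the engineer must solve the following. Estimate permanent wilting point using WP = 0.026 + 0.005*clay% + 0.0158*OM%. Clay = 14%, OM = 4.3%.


WP = 0.026 + 0.005*14 + 0.0158*4.3
   = 0.026 + 0.0700 + 0.0679
   = 0.1639


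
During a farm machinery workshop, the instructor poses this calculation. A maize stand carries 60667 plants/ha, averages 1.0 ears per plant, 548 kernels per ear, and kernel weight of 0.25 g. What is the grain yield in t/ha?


Y = density * ears * kernels * kw
  = 60667 * 1.0 * 548 * 0.25 g/ha
  = 8311379 g/ha
  = 8311.38 kg/ha = 8.31 t/ha


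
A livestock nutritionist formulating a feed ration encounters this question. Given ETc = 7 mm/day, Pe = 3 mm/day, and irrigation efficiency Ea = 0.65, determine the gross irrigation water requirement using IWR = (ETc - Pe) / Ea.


IWR = (ETc - Pe) / Ea
    = (7 - 3) / 0.65
    = 4 / 0.65
    = 6.15 mm/day


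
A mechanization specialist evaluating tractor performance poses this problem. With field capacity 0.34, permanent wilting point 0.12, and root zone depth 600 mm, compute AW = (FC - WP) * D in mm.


AW = (FC - WP) * D
   = (0.34 - 0.12) * 600
   = 0.22 * 600
   = 132 mm


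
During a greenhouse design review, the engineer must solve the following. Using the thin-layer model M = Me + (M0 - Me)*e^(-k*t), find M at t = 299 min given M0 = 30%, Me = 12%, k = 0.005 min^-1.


M = Me + (M0 - Me) * e^(-k*t)
  = 12 + (30 - 12) * e^(-0.005*299)
  = 12 + 18 * e^(-1.495)
  = 12 + 18 * 0.22425
  = 12 + 4.0365
  = 16.04%


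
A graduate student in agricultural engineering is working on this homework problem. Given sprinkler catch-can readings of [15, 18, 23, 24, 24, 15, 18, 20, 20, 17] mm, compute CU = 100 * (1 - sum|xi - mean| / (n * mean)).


xbar = 194 / 10 = 19.400
sum|xi - xbar| = 28
CU = 100 * (1 - 28 / (10 * 19.400))
   = 100 * (1 - 0.1443)
   = 85.57%


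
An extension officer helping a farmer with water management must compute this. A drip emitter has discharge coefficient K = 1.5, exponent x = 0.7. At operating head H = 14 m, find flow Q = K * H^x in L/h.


Q = K * H^x
  = 1.5 * 14^0.7
  = 1.5 * 6.3429
  = 9.51 L/h


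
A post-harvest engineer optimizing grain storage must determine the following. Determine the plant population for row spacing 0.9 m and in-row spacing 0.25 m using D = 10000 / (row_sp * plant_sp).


D = 10000 / (row_sp * plant_sp)
  = 10000 / (0.9 * 0.25)
  = 10000 / 0.2250
  = 44444.44 plants/ha


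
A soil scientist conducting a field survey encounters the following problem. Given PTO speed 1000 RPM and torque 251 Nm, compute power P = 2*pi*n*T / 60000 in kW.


P = 2*pi*n*T / 60000
  = 2*pi * 1000 * 251 / 60000
  = 1577079.51 / 60000
  = 26.28 kW


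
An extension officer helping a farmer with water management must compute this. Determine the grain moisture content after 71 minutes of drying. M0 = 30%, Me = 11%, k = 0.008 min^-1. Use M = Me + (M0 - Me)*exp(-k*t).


M = Me + (M0 - Me) * e^(-k*t)
  = 11 + (30 - 11) * e^(-0.008*71)
  = 11 + 19 * e^(-0.568)
  = 11 + 19 * 0.56666
  = 11 + 10.7665
  = 21.77%


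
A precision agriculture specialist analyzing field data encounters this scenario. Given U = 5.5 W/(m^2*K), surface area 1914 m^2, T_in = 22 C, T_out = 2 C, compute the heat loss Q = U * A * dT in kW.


dT = 22 - (2) = 20 K
Q = U * A * dT
  = 5.5 * 1914 * 20
  = 210540 W = 210.54 kW


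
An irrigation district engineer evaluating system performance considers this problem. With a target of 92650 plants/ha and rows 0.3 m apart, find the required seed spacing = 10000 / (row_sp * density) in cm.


spacing = 10000 / (row_sp * density)
        = 10000 / (0.3 * 92650)
        = 10000 / 27795
        = 0.35978 m = 35.98 cm


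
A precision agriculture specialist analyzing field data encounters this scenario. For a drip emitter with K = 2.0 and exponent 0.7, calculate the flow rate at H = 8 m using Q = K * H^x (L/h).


Q = K * H^x
  = 2.0 * 8^0.7
  = 2.0 * 4.2871
  = 8.57 L/h


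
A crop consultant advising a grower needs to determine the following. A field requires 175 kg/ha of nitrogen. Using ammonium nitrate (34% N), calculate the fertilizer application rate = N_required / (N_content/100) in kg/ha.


Rate = N_required / (N_content / 100)
     = 175 / (34 / 100)
     = 175 / 0.34
     = 514.71 kg/ha


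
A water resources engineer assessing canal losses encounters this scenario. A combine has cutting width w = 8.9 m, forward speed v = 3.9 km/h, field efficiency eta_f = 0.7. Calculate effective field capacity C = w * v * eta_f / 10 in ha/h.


C = w * v * eta_f / 10
  = 8.9 * 3.9 * 0.7 / 10
  = 24.30 / 10
  = 2.43 ha/h


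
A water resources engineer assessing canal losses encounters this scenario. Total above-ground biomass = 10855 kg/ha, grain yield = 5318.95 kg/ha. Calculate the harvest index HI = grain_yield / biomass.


HI = grain_yield / biomass
   = 5318.95 / 10855
   = 0.49


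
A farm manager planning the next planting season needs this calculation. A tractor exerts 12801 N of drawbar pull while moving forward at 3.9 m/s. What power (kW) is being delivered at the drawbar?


P = F * v / 1000
  = 12801 * 3.9 / 1000
  = 49923.90 / 1000
  = 49.92 kW


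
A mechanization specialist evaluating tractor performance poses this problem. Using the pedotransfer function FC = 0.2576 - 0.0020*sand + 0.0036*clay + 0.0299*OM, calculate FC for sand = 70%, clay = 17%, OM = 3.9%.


FC = 0.2576 - 0.0020*70 + 0.0036*17 + 0.0299*3.9
   = 0.2576 - 0.1400 + 0.0612 + 0.1166
   = 0.2954


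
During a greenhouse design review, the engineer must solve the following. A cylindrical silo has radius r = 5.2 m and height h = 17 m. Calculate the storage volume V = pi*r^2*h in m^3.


V = pi * r^2 * h
  = pi * 5.2^2 * 17
  = pi * 27.04 * 17
  = 1444.13 m^3


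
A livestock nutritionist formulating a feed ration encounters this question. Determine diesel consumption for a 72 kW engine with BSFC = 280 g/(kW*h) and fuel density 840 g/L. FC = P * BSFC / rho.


FC = P * BSFC / rho_fuel
   = 72 * 280 / 840
   = 20160 / 840
   = 24 L/h


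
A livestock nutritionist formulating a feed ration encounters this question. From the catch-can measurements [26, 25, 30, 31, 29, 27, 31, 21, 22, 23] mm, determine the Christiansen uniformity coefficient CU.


xbar = 265 / 10 = 26.500
sum|xi - xbar| = 31
CU = 100 * (1 - 31 / (10 * 26.500))
   = 100 * (1 - 0.1170)
   = 88.30%


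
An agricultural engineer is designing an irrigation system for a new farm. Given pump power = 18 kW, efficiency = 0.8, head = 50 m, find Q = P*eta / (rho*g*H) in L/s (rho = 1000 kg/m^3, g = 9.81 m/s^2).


Q = (P * 1000 * eta) / (rho * g * H)
  = (18 * 1000 * 0.8) / (1000 * 9.81 * 50)
  = 14400 / 490500
  = 0.02936 m^3/s = 29.36 L/s


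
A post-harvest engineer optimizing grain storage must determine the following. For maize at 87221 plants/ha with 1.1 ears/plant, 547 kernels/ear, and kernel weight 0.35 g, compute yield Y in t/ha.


Y = density * ears * kernels * kw
  = 87221 * 1.1 * 547 * 0.35 g/ha
  = 18368306.50 g/ha
  = 18368.31 kg/ha = 18.37 t/ha


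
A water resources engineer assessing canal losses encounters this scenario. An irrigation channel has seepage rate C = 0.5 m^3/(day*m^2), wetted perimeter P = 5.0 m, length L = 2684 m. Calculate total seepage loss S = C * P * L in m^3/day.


S = C * P * L
  = 0.5 * 5.0 * 2684
  = 6710 m^3/day


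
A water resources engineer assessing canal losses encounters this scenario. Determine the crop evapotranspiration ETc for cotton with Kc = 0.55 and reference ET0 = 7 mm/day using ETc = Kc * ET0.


ETc = Kc * ET0
    = 0.55 * 7
    = 3.85 mm/day


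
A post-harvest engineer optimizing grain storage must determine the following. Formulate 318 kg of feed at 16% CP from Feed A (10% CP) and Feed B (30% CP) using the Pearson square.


parts_A = CP_b - target = 30 - 16 = 14
parts_B = target - CP_a = 16 - 10 = 6
total_parts = 14 + 6 = 20
Feed A = 318 * 14 / 20 = 222.60 kg
Feed B = 318 * 6 / 20 = 95.40 kg

222.60 kg


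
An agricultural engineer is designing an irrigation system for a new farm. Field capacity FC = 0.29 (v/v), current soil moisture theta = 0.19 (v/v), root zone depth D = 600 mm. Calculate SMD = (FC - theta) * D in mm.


SMD = (FC - theta) * D
    = (0.29 - 0.19) * 600
    = 0.100 * 600
    = 60 mm


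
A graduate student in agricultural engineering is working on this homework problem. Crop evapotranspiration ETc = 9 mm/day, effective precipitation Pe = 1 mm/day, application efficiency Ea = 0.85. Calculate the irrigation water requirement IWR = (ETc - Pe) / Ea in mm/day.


IWR = (ETc - Pe) / Ea
    = (9 - 1) / 0.85
    = 8 / 0.85
    = 9.41 mm/day


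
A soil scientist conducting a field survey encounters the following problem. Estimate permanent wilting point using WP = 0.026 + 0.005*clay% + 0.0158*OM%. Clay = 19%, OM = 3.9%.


WP = 0.026 + 0.005*19 + 0.0158*3.9
   = 0.026 + 0.0950 + 0.0616
   = 0.1826


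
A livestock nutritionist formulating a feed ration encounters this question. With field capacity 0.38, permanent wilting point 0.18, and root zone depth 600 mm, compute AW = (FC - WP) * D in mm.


AW = (FC - WP) * D
   = (0.38 - 0.18) * 600
   = 0.20 * 600
   = 120 mm


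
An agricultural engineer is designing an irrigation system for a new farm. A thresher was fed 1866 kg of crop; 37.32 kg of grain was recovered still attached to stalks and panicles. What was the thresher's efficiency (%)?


eta = (total - unthreshed) / total * 100
    = (1866 - 37.32) / 1866 * 100
    = 1828.68 / 1866 * 100
    = 98%


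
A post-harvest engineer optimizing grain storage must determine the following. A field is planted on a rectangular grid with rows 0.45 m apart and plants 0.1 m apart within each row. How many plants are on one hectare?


D = 10000 / (row_sp * plant_sp)
  = 10000 / (0.45 * 0.1)
  = 10000 / 0.0450
  = 222222.22 plants/ha


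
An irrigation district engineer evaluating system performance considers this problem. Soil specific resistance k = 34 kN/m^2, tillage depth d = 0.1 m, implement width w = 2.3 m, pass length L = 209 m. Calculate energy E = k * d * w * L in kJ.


E = k * d * w * L
  = 34 * 0.1 * 2.3 * 209
  = 1634.38 kJ


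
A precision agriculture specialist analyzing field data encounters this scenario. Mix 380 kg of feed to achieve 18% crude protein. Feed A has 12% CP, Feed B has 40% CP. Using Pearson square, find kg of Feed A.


parts_A = CP_b - target = 40 - 18 = 22
parts_B = target - CP_a = 18 - 12 = 6
total_parts = 22 + 6 = 28
Feed A = 380 * 22 / 28 = 298.57 kg
Feed B = 380 * 6 / 28 = 81.43 kg

298.57 kg


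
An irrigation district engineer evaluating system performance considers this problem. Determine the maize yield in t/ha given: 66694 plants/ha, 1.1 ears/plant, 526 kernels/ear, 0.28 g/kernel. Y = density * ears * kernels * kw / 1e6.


Y = density * ears * kernels * kw
  = 66694 * 1.1 * 526 * 0.28 g/ha
  = 10804961.55 g/ha
  = 10804.96 kg/ha = 10.80 t/ha


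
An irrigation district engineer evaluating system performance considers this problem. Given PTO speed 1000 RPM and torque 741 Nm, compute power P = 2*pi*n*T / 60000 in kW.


P = 2*pi*n*T / 60000
  = 2*pi * 1000 * 741 / 60000
  = 4655840.31 / 60000
  = 77.60 kW


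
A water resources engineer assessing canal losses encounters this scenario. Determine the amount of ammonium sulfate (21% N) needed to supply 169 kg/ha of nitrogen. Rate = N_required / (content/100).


Rate = N_required / (N_content / 100)
     = 169 / (21 / 100)
     = 169 / 0.21
     = 804.76 kg/ha


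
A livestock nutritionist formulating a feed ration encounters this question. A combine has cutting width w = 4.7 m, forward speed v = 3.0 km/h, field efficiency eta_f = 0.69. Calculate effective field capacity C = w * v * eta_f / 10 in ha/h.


C = w * v * eta_f / 10
  = 4.7 * 3.0 * 0.69 / 10
  = 9.73 / 10
  = 0.97 ha/h


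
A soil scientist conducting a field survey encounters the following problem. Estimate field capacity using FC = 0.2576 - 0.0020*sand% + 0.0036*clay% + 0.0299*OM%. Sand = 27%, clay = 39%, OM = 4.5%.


FC = 0.2576 - 0.0020*27 + 0.0036*39 + 0.0299*4.5
   = 0.2576 - 0.0540 + 0.1404 + 0.1346
   = 0.4786


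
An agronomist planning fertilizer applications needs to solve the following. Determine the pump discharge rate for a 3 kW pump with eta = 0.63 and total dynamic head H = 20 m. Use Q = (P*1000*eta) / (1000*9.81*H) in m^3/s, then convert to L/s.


Q = (P * 1000 * eta) / (rho * g * H)
  = (3 * 1000 * 0.63) / (1000 * 9.81 * 20)
  = 1890 / 196200
  = 0.00963 m^3/s = 9.63 L/s


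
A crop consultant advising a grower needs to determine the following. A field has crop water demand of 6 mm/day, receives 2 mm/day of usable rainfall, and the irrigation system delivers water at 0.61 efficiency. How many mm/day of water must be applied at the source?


IWR = (ETc - Pe) / Ea
    = (6 - 2) / 0.61
    = 4 / 0.61
    = 6.56 mm/day


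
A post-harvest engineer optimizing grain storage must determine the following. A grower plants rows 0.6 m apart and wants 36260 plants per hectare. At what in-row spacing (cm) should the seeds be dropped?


spacing = 10000 / (row_sp * density)
        = 10000 / (0.6 * 36260)
        = 10000 / 21756
        = 0.45964 m = 45.96 cm


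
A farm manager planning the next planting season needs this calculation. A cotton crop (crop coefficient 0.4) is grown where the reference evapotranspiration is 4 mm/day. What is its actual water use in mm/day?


ETc = Kc * ET0
    = 0.4 * 4
    = 1.60 mm/day


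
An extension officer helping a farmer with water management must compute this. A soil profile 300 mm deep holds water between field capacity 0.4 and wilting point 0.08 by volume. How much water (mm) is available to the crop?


AW = (FC - WP) * D
   = (0.4 - 0.08) * 300
   = 0.32 * 300
   = 96 mm


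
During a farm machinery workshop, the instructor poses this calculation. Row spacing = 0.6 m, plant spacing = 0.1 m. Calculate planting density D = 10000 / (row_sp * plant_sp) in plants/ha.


D = 10000 / (row_sp * plant_sp)
  = 10000 / (0.6 * 0.1)
  = 10000 / 0.0600
  = 166666.67 plants/ha


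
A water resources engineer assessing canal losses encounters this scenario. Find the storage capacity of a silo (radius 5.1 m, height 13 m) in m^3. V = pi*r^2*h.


V = pi * r^2 * h
  = pi * 5.1^2 * 13
  = pi * 26.01 * 13
  = 1062.27 m^3


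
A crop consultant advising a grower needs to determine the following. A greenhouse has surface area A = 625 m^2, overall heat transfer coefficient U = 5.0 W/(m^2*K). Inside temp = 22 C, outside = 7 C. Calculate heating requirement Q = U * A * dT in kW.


dT = 22 - (7) = 15 K
Q = U * A * dT
  = 5.0 * 625 * 15
  = 46875 W = 46.88 kW


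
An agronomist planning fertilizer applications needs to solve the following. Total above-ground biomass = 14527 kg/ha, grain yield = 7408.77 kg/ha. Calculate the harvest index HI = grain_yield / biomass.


HI = grain_yield / biomass
   = 7408.77 / 14527
   = 0.51


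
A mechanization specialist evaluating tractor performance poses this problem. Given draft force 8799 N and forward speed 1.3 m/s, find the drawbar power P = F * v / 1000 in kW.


P = F * v / 1000
  = 8799 * 1.3 / 1000
  = 11438.70 / 1000
  = 11.44 kW


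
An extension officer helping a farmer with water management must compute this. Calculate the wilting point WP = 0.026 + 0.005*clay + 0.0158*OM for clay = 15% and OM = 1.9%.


WP = 0.026 + 0.005*15 + 0.0158*1.9
   = 0.026 + 0.0750 + 0.0300
   = 0.1310


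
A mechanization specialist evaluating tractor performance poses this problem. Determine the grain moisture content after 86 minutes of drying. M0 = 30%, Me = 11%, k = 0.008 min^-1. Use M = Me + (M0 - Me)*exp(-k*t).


M = Me + (M0 - Me) * e^(-k*t)
  = 11 + (30 - 11) * e^(-0.008*86)
  = 11 + 19 * e^(-0.688)
  = 11 + 19 * 0.50258
  = 11 + 9.5490
  = 20.55%


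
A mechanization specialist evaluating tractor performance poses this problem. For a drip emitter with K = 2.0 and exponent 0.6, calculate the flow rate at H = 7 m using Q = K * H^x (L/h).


Q = K * H^x
  = 2.0 * 7^0.6
  = 2.0 * 3.2141
  = 6.43 L/h


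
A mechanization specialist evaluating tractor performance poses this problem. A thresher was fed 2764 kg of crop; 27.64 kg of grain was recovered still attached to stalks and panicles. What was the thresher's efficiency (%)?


eta = (total - unthreshed) / total * 100
    = (2764 - 27.64) / 2764 * 100
    = 2736.36 / 2764 * 100
    = 99%


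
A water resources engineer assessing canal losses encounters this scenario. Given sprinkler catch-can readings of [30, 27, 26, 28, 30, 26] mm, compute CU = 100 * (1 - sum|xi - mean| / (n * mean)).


xbar = 167 / 6 = 27.833
sum|xi - xbar| = 9
CU = 100 * (1 - 9 / (6 * 27.833))
   = 100 * (1 - 0.0539)
   = 94.61%


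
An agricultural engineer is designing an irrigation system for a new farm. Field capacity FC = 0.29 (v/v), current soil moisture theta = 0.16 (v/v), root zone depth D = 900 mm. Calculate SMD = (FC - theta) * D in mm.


SMD = (FC - theta) * D
    = (0.29 - 0.16) * 900
    = 0.130 * 900
    = 117 mm


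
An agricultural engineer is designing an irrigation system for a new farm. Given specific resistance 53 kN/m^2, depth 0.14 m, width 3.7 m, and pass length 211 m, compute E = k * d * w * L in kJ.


E = k * d * w * L
  = 53 * 0.14 * 3.7 * 211
  = 5792.79 kJ


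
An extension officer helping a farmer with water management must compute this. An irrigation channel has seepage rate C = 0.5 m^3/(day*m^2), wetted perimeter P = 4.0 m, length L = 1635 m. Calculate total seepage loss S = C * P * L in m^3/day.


S = C * P * L
  = 0.5 * 4.0 * 1635
  = 3270 m^3/day


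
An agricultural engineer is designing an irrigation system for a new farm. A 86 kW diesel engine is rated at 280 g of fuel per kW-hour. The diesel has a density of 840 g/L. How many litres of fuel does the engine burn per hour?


FC = P * BSFC / rho_fuel
   = 86 * 280 / 840
   = 24080 / 840
   = 28.67 L/h


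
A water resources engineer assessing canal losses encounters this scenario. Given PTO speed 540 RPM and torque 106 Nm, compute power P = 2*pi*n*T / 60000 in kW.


P = 2*pi*n*T / 60000
  = 2*pi * 540 * 106 / 60000
  = 359649.53 / 60000
  = 5.99 kW


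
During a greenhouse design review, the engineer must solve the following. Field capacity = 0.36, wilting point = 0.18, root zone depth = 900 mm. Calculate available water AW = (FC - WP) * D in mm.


AW = (FC - WP) * D
   = (0.36 - 0.18) * 900
   = 0.18 * 900
   = 162 mm


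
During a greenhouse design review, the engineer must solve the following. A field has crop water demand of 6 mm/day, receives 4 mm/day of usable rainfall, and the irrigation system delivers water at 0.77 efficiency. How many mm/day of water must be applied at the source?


IWR = (ETc - Pe) / Ea
    = (6 - 4) / 0.77
    = 2 / 0.77
    = 2.60 mm/day


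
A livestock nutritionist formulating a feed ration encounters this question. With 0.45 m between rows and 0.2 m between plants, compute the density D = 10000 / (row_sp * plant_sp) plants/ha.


D = 10000 / (row_sp * plant_sp)
  = 10000 / (0.45 * 0.2)
  = 10000 / 0.0900
  = 111111.11 plants/ha


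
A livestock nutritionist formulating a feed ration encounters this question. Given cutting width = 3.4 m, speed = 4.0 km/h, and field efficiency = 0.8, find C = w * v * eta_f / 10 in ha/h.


C = w * v * eta_f / 10
  = 3.4 * 4.0 * 0.8 / 10
  = 10.88 / 10
  = 1.09 ha/h


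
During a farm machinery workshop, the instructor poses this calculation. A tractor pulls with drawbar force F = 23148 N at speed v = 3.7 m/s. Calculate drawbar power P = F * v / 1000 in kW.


P = F * v / 1000
  = 23148 * 3.7 / 1000
  = 85647.60 / 1000
  = 85.65 kW


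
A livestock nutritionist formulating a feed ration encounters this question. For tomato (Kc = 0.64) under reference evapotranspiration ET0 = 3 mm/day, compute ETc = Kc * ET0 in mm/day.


ETc = Kc * ET0
    = 0.64 * 3
    = 1.92 mm/day


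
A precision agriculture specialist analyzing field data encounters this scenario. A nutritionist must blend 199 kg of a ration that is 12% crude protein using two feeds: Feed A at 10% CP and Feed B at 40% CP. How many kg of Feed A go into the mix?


parts_A = CP_b - target = 40 - 12 = 28
parts_B = target - CP_a = 12 - 10 = 2
total_parts = 28 + 2 = 30
Feed A = 199 * 28 / 30 = 185.73 kg
Feed B = 199 * 2 / 30 = 13.27 kg

185.73 kg


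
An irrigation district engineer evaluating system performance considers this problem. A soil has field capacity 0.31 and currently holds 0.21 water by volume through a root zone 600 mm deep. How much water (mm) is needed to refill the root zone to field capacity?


SMD = (FC - theta) * D
    = (0.31 - 0.21) * 600
    = 0.100 * 600
    = 60 mm


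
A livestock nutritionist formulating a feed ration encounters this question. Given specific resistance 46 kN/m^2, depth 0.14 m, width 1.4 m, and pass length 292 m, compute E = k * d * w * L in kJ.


E = k * d * w * L
  = 46 * 0.14 * 1.4 * 292
  = 2632.67 kJ


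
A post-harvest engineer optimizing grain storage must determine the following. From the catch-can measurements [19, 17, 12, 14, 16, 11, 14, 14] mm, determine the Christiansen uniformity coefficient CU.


xbar = 117 / 8 = 14.625
sum|xi - xbar| = 16.250
CU = 100 * (1 - 16.250 / (8 * 14.625))
   = 100 * (1 - 0.1389)
   = 86.11%


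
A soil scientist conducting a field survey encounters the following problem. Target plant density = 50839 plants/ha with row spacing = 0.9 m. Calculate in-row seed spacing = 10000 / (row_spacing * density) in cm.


spacing = 10000 / (row_sp * density)
        = 10000 / (0.9 * 50839)
        = 10000 / 45755.10
        = 0.21855 m = 21.86 cm
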